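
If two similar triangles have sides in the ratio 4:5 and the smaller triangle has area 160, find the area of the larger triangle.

Area ratio = (4/5)^2 = 16/25. Area of the larger triangle = 160 * 25/16 = 250.

250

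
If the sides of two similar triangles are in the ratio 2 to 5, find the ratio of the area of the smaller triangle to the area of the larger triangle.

The ratio of areas of similar triangles equals the square of the side ratio.
Side ratio = 2:5
Area ratio = (2/5)^2 = 4/25 = 4:25

4:25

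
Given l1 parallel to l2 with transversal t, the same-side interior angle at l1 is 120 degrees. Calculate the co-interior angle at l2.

Co-interior angles sum to 180: 180 - 120 = 60 degrees.

60 degrees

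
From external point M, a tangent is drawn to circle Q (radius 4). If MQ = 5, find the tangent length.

tangent = √(d² - r²) = √(5² - 4²) = √(25 - 16) = √9 = 3

3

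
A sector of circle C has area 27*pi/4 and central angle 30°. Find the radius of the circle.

The sector covers 30°/360° = 1/12 of the full circle.
Full circle area = 27*pi/4 / 1/12 = 81*pi.
Since full area = πr², we get r² = 81*pi/π = 81, so r = 9.

9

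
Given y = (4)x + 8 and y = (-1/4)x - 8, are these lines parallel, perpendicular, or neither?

Slope of line 1: m1 = 4
Slope of line 2: m2 = -1/4
m1 * m2 = -1, so perpendicular.

Perpendicular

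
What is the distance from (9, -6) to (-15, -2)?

The horizontal distance is |-15 - 9| = 24 and the vertical distance is |-2 - -6| = 4.
By the Pythagorean theorem, d = sqrt(24^2 + 4^2) = sqrt(592) = 4*sqrt(37).

4*sqrt(37)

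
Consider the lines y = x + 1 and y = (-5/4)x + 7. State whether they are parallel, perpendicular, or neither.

Slope of line 1: m1 = 1
Slope of line 2: m2 = -5/4
m1 != m2 and m1*m2 = -5/4 != -1. Neither.

Neither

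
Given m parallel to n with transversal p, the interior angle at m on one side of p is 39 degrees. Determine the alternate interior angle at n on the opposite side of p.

Alternate interior angles lie on opposite sides of the transversal, between the parallel lines.
By the alternate interior angle theorem, they are equal: 39 degrees.

39 degrees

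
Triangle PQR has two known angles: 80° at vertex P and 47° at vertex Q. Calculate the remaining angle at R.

Let angle R = x. Then 80 + 47 + x = 180.
x = 180 - 127 = 53 degrees.

53 degrees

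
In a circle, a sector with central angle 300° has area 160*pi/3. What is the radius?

Sector area A = πr² × θ/360, so r² = 360A / (πθ).
r² = 360 × 160*pi/3 / (π × 300)
r² = 64
r = 8

8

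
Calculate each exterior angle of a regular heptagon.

Each exterior angle of a regular n-gon is 360 / n.
For n = 7: 360 / 7 = 360/7 degrees.

360/7 degrees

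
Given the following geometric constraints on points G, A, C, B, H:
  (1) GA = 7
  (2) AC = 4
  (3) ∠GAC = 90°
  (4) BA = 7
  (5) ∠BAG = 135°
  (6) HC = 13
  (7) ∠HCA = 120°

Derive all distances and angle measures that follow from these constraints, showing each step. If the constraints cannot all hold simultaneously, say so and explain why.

The constraints are consistent.

Step 1: From GA = 7, AC = 4, and ∠GAC = 90°, by the law of cosines:
  GC² = GA² + AC² - 2·GA·AC·cos(90°) = 49 + 16 - 0 = 65
  GC = √65

Step 2: From GA = 7, AB = 7, and ∠GAB = 135°, by the law of cosines:
  GB² = GA² + AB² - 2·GA·AB·cos(135°) = 49 + 49 + 69.3 = 167.3
  GB ≈ 12.93

Step 3: From AC = 4, CH = 13, and ∠ACH = 120°, by the law of cosines:
  AH² = AC² + CH² - 2·AC·CH·cos(120°) = 16 + 169 + 52 = 237
  AH ≈ 15.39

Step 4: From GA = 7, GB = 12.93, AB = 7, by the inverse law of cosines:
  cos(∠AGB) = (GA² + GB² - AB²) / (2·GA·GB)
  ∠AGB = 22.5°

Step 5: From GA = 7, GC = √65, AC = 4, by the inverse law of cosines:
  cos(∠AGC) = (GA² + GC² - AC²) / (2·GA·GC)
  ∠AGC = 29.74°

Step 6: From AC = 4, AH = 15.39, CH = 13, by the inverse law of cosines:
  cos(∠CAH) = (AC² + AH² - CH²) / (2·AC·AH)
  ∠CAH = 47°

Step 7: From CA = 4, CG = √65, AG = 7, by the inverse law of cosines:
  cos(∠ACG) = (CA² + CG² - AG²) / (2·CA·CG)
  ∠ACG = 60.26°

Step 8: From BA = 7, BG = 12.93, AG = 7, by the inverse law of cosines:
  cos(∠ABG) = (BA² + BG² - AG²) / (2·BA·BG)
  ∠ABG = 22.5°

Step 9: From HA = 15.39, HC = 13, AC = 4, by the inverse law of cosines:
  cos(∠AHC) = (HA² + HC² - AC²) / (2·HA·HC)
  ∠AHC = 13°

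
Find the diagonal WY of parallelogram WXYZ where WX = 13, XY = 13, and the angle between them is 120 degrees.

Using the law of cosines:
d^2 = 13^2 + 13^2 - 2(13)(13)cos(120 degrees)
d^2 = 169 + 169 - 338*-1/2
d^2 = 507
d = 13*sqrt(3)

13*sqrt(3)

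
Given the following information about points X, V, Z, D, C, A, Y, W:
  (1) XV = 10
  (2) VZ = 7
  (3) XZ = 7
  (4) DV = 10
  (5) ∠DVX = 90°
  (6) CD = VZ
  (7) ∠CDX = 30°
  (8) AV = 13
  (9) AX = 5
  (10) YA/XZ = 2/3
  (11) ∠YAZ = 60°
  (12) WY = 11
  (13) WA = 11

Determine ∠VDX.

Step 1: By the law of cosines on triangle DVX: DX² = 10² + 10² − 2·10·10·cos(90°) = 200, so DX = 10·√2.
Step 2: By the inverse law of cosines on triangle VDX: cos(∠VDX) = (10² + (10·√2)² − 10²) / (2·10·10·√2) = 200/282.84 = 0.7071, so ∠VDX = 45°.

Therefore, the measure of angle ∠VDX = 45°.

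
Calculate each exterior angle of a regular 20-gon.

Each exterior angle of a regular n-gon is 360 / n.
For n = 20: 360 / 20 = 18 degrees.

18 degrees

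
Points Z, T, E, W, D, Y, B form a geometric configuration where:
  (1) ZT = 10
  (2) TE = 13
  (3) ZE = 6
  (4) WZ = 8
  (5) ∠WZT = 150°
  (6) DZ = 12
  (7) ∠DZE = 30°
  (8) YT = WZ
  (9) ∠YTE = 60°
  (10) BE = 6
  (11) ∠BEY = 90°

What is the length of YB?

From the given relations: YT = WZ = 8.
Step 1: By the law of cosines on triangle ETY: EY² = 13² + 8² − 2·13·8·cos(60°) = 129, so EY = √129.
Step 2: By the law of cosines on triangle YEB: YB² = √129² + 6² − 2·√129·6·cos(90°) = 165, so YB = √165.

Therefore, the length of YB = √165.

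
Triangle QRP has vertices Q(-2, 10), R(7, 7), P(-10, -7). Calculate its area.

The Shoelace formula computes the area from vertex coordinates by summing cross products.
For vertices (-2,10), (7,7), (-10,-7):
Signed sum = -2*7 - 7*10 + 7*-7 - -10*7 + -10*10 - -2*-7
= -84 + 21 + -114 = -177
Area = (1/2)|-177| = 177/2.

177/2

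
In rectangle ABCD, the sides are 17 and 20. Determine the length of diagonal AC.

Using the Pythagorean theorem:
d² = 17² + 20² = 289 + 400 = 689
d = sqrt(689)

sqrt(689)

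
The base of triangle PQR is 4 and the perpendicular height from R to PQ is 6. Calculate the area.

A triangle's area is half the area of a rectangle with the same base and height.
Area = (1/2) * 4 * 6 = 12.

12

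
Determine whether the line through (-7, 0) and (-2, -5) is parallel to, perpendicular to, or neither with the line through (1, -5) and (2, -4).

Slope of line 1: m1 = (-5 - 0)/(-2 - -7) = -5/5 = -1
Slope of line 2: m2 = (-4 - -5)/(2 - 1) = 1/1 = 1
m1 * m2 = (-1) * (1) = -1 = -1, so the lines are perpendicular.

Perpendicular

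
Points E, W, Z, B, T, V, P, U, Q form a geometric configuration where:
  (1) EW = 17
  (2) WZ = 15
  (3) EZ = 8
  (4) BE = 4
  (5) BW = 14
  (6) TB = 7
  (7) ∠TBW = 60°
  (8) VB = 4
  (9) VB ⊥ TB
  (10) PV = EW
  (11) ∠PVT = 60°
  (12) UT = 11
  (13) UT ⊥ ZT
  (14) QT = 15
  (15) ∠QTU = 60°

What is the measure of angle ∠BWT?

Step 1: By the law of cosines on triangle WBT: WT² = 14² + 7² − 2·14·7·cos(60°) = 147, so WT = 7·√3.
Step 2: By the inverse law of cosines on triangle BWT: cos(∠BWT) = (14² + (7·√3)² − 7²) / (2·14·7·√3) = 294/339.48 = 0.866, so ∠BWT = 30°.

Therefore, the measure of angle ∠BWT = 30°.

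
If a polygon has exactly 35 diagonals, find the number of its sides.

Using d = n(n - 3)/2, we solve 35 = n(n - 3)/2.
So n(n - 3) = 70.
Testing n = 10: 10 * 7 = 70 = 70. Correct.
The polygon has 10 sides.

10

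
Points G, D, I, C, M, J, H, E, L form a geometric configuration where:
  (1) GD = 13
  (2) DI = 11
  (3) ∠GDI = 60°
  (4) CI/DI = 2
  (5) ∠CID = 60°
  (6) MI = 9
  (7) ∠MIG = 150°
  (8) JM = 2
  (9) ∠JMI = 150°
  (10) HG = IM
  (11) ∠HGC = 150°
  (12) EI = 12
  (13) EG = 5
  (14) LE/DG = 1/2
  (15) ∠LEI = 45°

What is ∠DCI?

From the given relations: CI = 2·DI = 2·11 = 22.
Step 1: By the law of cosines on triangle CID: CD² = 22² + 11² − 2·22·11·cos(60°) = 363, so CD = 11·√3.
Step 2: By the inverse law of cosines on triangle DCI: cos(∠DCI) = ((11·√3)² + 22² − 11²) / (2·11·√3·22) = 726/838.31 = 0.866, so ∠DCI = 30°.

Therefore, the measure of angle ∠DCI = 30°.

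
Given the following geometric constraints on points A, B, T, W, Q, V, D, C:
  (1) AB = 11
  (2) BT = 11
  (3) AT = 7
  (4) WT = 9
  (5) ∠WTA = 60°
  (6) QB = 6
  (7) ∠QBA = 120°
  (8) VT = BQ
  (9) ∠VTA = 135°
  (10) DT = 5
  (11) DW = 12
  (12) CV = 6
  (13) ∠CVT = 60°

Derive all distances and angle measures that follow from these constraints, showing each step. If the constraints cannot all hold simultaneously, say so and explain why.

The constraints are consistent.

From the given relations:
  VT = BQ = 6

Step 1: From AT = 7, TW = 9, and ∠ATW = 60°, by the law of cosines:
  AW² = AT² + TW² - 2·AT·TW·cos(60°) = 49 + 81 - 63 = 67
  AW = √67

Step 2: From AB = 11, BQ = 6, and ∠ABQ = 120°, by the law of cosines:
  AQ² = AB² + BQ² - 2·AB·BQ·cos(120°) = 121 + 36 + 66 = 223
  AQ ≈ 14.93

Step 3: From AT = 7, TV = 6, and ∠ATV = 135°, by the law of cosines:
  AV² = AT² + TV² - 2·AT·TV·cos(135°) = 49 + 36 + 59.4 = 144.4
  AV ≈ 12.02

Step 4: From TV = 6, VC = 6, and ∠TVC = 60°, by the law of cosines:
  TC² = TV² + VC² - 2·TV·VC·cos(60°) = 36 + 36 - 36 = 36
  TC = 6

Step 5: From AB = 11, AT = 7, BT = 11, by the inverse law of cosines:
  cos(∠BAT) = (AB² + AT² - BT²) / (2·AB·AT)
  ∠BAT = 71.45°

Step 6: From BA = 11, BT = 11, AT = 7, by the inverse law of cosines:
  cos(∠ABT) = (BA² + BT² - AT²) / (2·BA·BT)
  ∠ABT = 37.11°

Step 7: From TA = 7, TB = 11, AB = 11, by the inverse law of cosines:
  cos(∠ATB) = (TA² + TB² - AB²) / (2·TA·TB)
  ∠ATB = 71.45°

Step 8: From TD = 5, TW = 9, DW = 12, by the inverse law of cosines:
  cos(∠DTW) = (TD² + TW² - DW²) / (2·TD·TW)
  ∠DTW = 114.97°

Step 9: From WD = 12, WT = 9, DT = 5, by the inverse law of cosines:
  cos(∠DWT) = (WD² + WT² - DT²) / (2·WD·WT)
  ∠DWT = 22.19°

Step 10: From DT = 5, DW = 12, TW = 9, by the inverse law of cosines:
  cos(∠TDW) = (DT² + DW² - TW²) / (2·DT·DW)
  ∠TDW = 42.83°

Step 11: From AB = 11, AQ = 14.93, BQ = 6, by the inverse law of cosines:
  cos(∠BAQ) = (AB² + AQ² - BQ²) / (2·AB·AQ)
  ∠BAQ = 20.36°

Step 12: From AT = 7, AV = 12.02, TV = 6, by the inverse law of cosines:
  cos(∠TAV) = (AT² + AV² - TV²) / (2·AT·AV)
  ∠TAV = 20.68°

Step 13: From AT = 7, AW = √67, TW = 9, by the inverse law of cosines:
  cos(∠TAW) = (AT² + AW² - TW²) / (2·AT·AW)
  ∠TAW = 72.22°

Step 14: From TC = 6, TV = 6, CV = 6, by the inverse law of cosines:
  cos(∠CTV) = (TC² + TV² - CV²) / (2·TC·TV)
  ∠CTV = 60°

Step 15: From WA = √67, WT = 9, AT = 7, by the inverse law of cosines:
  cos(∠AWT) = (WA² + WT² - AT²) / (2·WA·WT)
  ∠AWT = 47.78°

Step 16: From QA = 14.93, QB = 6, AB = 11, by the inverse law of cosines:
  cos(∠AQB) = (QA² + QB² - AB²) / (2·QA·QB)
  ∠AQB = 39.64°

Step 17: From VA = 12.02, VT = 6, AT = 7, by the inverse law of cosines:
  cos(∠AVT) = (VA² + VT² - AT²) / (2·VA·VT)
  ∠AVT = 24.32°

Step 18: From CT = 6, CV = 6, TV = 6, by the inverse law of cosines:
  cos(∠TCV) = (CT² + CV² - TV²) / (2·CT·CV)
  ∠TCV = 60°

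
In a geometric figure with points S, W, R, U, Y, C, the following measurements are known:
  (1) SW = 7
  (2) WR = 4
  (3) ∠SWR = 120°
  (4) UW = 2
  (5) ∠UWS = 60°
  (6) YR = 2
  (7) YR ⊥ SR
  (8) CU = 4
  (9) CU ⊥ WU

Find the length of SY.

Step 1: By the law of cosines on triangle SWR: SR² = 7² + 4² − 2·7·4·cos(120°) = 93, so SR = √93.
Step 2: By the law of cosines on triangle SRY: SY² = √93² + 2² − 2·√93·2·cos(90°) = 97, so SY = √97.

Therefore, the length of SY = √97.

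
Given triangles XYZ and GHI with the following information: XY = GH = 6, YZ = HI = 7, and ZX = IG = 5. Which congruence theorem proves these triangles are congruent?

The given information provides:
XY = GH = 6, YZ = HI = 7, and ZX = IG = 5
This matches the SSS congruence theorem.
All three pairs of corresponding sides are equal (Side-Side-Side).

SSS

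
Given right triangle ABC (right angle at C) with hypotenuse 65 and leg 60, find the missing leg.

By the Pythagorean theorem: BC^2 = AB^2 - AC^2
BC^2 = 65^2 - 60^2 = 4225 - 3600 = 625
BC = sqrt(625) = 25

25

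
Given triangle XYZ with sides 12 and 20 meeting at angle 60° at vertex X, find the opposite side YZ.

By the law of cosines: YZ^2 = XY^2 + XZ^2 - 2*XY*XZ*cos(X)
YZ^2 = 12^2 + 20^2 - 2*12*20*cos(60°)
YZ^2 = 144 + 400 - 480*(1/2)
YZ^2 = 304
YZ = 4*sqrt(19)

4*sqrt(19)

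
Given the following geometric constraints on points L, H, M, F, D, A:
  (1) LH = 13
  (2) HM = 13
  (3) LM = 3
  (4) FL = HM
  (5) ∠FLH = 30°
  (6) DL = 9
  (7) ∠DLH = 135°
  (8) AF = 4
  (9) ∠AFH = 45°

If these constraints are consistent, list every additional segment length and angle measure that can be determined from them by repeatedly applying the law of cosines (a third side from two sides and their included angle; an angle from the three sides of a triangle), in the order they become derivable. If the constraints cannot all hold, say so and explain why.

The constraints are consistent. Derivable facts, in order:
After 1 step:
- HD ≈ 20.38
- HF ≈ 6.73
- ∠HLM = 83.37°
- ∠HML = 83.37°
- ∠LHM = 13.25°
After 2 steps:
- HA ≈ 4.82
- ∠DHL = 18.19°
- ∠FHL = 75°
- ∠HDL = 26.81°
- ∠HFL = 75°
After 3 steps:
- ∠AHF = 35.94°
- ∠FAH = 99.06°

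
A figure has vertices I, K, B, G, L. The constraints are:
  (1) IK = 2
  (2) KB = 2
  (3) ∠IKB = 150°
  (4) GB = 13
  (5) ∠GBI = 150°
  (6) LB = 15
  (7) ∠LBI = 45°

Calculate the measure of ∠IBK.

Step 1: By the law of cosines on triangle BKI: BI² = 2² + 2² − 2·2·2·cos(150°) = 14.93, so BI ≈ 3.86.
Step 2: By the inverse law of cosines on triangle IBK: cos(∠IBK) = (3.86² + 2² − 2²) / (2·3.86·2) = 14.93/15.45 = 0.9659, so ∠IBK = 15°.

Therefore, the measure of angle ∠IBK = 15°.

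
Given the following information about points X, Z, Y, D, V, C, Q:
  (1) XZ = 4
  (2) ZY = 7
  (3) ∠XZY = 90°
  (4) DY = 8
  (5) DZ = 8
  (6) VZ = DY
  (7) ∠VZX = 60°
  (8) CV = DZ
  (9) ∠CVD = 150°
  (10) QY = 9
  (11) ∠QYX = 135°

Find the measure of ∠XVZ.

From the given relations: VZ = DY = 8.
Step 1: By the law of cosines on triangle VZX: VX² = 8² + 4² − 2·8·4·cos(60°) = 48, so VX = 4·√3.
Step 2: By the inverse law of cosines on triangle XVZ: cos(∠XVZ) = ((4·√3)² + 8² − 4²) / (2·4·√3·8) = 96/110.85 = 0.866, so ∠XVZ = 30°.

Therefore, the measure of angle ∠XVZ = 30°.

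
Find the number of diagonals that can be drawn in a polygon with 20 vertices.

Each of the 20 vertices connects to 17 non-adjacent vertices via diagonals.
Total connections = 20 × 17 = 340, but each diagonal is counted twice.
Number of diagonals = 340 / 2 = 170.

170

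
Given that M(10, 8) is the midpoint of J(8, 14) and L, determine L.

Using the midpoint formula: M = ((x1 + x2)/2, (y1 + y2)/2)
We know M = (10, 8) and J = (8, 14)
For x: 10 = (8 + x2)/2, so x2 = 2*10 - 8 = 12
For y: 8 = (14 + y2)/2, so y2 = 2*8 - 14 = 2
L = (12, 2)

(12, 2)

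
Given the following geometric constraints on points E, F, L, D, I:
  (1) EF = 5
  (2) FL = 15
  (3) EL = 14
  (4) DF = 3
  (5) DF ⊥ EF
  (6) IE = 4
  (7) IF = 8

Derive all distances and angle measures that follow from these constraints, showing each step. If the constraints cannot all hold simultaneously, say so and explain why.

The constraints are consistent.

Step 1: From EF = 5, FD = 3, and ∠EFD = 90°, by the law of cosines:
  ED² = EF² + FD² - 2·EF·FD·cos(90°) = 25 + 9 - 0 = 34
  ED = √34

Step 2: From EF = 5, EI = 4, FI = 8, by the inverse law of cosines:
  cos(∠FEI) = (EF² + EI² - FI²) / (2·EF·EI)
  ∠FEI = 125.1°

Step 3: From EF = 5, EL = 14, FL = 15, by the inverse law of cosines:
  cos(∠FEL) = (EF² + EL² - FL²) / (2·EF·EL)
  ∠FEL = 91.64°

Step 4: From FE = 5, FI = 8, EI = 4, by the inverse law of cosines:
  cos(∠EFI) = (FE² + FI² - EI²) / (2·FE·FI)
  ∠EFI = 24.15°

Step 5: From FE = 5, FL = 15, EL = 14, by the inverse law of cosines:
  cos(∠EFL) = (FE² + FL² - EL²) / (2·FE·FL)
  ∠EFL = 68.9°

Step 6: From LE = 14, LF = 15, EF = 5, by the inverse law of cosines:
  cos(∠ELF) = (LE² + LF² - EF²) / (2·LE·LF)
  ∠ELF = 19.46°

Step 7: From IE = 4, IF = 8, EF = 5, by the inverse law of cosines:
  cos(∠EIF) = (IE² + IF² - EF²) / (2·IE·IF)
  ∠EIF = 30.75°

Step 8: From ED = √34, EF = 5, DF = 3, by the inverse law of cosines:
  cos(∠DEF) = (ED² + EF² - DF²) / (2·ED·EF)
  ∠DEF = 30.96°

Step 9: From DE = √34, DF = 3, EF = 5, by the inverse law of cosines:
  cos(∠EDF) = (DE² + DF² - EF²) / (2·DE·DF)
  ∠EDF = 59.04°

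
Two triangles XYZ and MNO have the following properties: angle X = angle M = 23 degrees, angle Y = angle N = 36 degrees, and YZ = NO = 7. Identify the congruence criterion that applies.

The given information matches AAS: Two pairs of corresponding angles and a non-included side are equal (Angle-Angle-Side).

AAS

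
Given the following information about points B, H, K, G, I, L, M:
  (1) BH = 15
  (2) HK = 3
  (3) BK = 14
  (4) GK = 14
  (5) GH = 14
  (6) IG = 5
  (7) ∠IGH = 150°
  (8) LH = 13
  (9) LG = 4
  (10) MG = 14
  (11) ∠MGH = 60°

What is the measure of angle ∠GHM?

Step 1: By the law of cosines on triangle HGM: HM² = 14² + 14² − 2·14·14·cos(60°) = 196, so HM = 14.
Step 2: By the inverse law of cosines on triangle GHM: cos(∠GHM) = (14² + 14² − 14²) / (2·14·14) = 196/392 = 0.5, so ∠GHM = 60°.

Therefore, the measure of angle ∠GHM = 60°.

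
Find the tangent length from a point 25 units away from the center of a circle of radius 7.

The tangent, radius, and line from the external point to the center form a right triangle.
The right angle is where the tangent meets the radius.
By the Pythagorean theorem: tangent² + 7² = 25²
tangent² = 625 - 49 = 576
tangent = 24

24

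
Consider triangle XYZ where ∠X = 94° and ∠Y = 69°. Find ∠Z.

angle Z = 180 - 94 - 69 = 17 degrees.

17 degrees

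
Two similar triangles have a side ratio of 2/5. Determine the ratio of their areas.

The ratio of areas of similar triangles equals the square of the side ratio.
Side ratio = 2:5
Area ratio = (2/5)^2 = 4/25 = 4:25

4:25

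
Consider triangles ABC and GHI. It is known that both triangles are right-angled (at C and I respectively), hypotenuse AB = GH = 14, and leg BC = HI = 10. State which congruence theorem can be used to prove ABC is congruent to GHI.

Consider the given information: both triangles are right-angled (at C and I respectively), hypotenuse AB = GH = 14, and leg BC = HI = 10
This is not SSS or ASA: SSS requires all three pairs of sides, but we don't have that. ASA requires two angles and the side between them.
The correct criterion is HL. The hypotenuse and one leg of two right triangles are equal (Hypotenuse-Leg).

HL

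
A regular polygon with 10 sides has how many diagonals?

The number of diagonals in an n-gon is n(n - 3)/2.
For n = 10: 10(10 - 3)/2 = 10 × 7 / 2 = 35.

35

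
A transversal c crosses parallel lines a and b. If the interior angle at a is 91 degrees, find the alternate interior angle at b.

Alternate interior angles lie on opposite sides of the transversal, between the parallel lines.
By the alternate interior angle theorem, they are equal: 91 degrees.

91 degrees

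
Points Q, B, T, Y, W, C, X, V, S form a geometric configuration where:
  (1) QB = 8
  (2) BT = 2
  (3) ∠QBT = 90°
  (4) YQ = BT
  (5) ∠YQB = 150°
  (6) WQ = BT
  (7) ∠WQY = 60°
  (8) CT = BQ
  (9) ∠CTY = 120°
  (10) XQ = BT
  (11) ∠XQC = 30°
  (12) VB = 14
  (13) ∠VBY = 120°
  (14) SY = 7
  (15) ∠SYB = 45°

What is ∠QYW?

From the given relations: YQ = BT = 2; WQ = BT = 2.
Step 1: By the law of cosines on triangle YQW: YW² = 2² + 2² − 2·2·2·cos(60°) = 4, so YW = 2.
Step 2: By the inverse law of cosines on triangle QYW: cos(∠QYW) = (2² + 2² − 2²) / (2·2·2) = 4/8 = 0.5, so ∠QYW = 60°.

Therefore, the measure of angle ∠QYW = 60°.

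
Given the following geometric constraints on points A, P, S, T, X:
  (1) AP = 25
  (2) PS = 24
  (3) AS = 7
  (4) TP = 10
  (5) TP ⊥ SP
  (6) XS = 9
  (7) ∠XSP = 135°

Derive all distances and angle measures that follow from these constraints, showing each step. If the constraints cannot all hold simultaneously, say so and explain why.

The constraints are consistent.

Step 1: From PS = 24, SX = 9, and ∠PSX = 135°, by the law of cosines:
  PX² = PS² + SX² - 2·PS·SX·cos(135°) = 576 + 81 + 305.5 = 962.5
  PX ≈ 31.02

Step 2: From SP = 24, PT = 10, and ∠SPT = 90°, by the law of cosines:
  ST² = SP² + PT² - 2·SP·PT·cos(90°) = 576 + 100 - 0 = 676
  ST = 26

Step 3: From AP = 25, AS = 7, PS = 24, by the inverse law of cosines:
  cos(∠PAS) = (AP² + AS² - PS²) / (2·AP·AS)
  ∠PAS = 73.74°

Step 4: From PA = 25, PS = 24, AS = 7, by the inverse law of cosines:
  cos(∠APS) = (PA² + PS² - AS²) / (2·PA·PS)
  ∠APS = 16.26°

Step 5: From SA = 7, SP = 24, AP = 25, by the inverse law of cosines:
  cos(∠ASP) = (SA² + SP² - AP²) / (2·SA·SP)
  ∠ASP = 90°

Step 6: From PS = 24, PX = 31.02, SX = 9, by the inverse law of cosines:
  cos(∠SPX) = (PS² + PX² - SX²) / (2·PS·PX)
  ∠SPX = 11.84°

Step 7: From SP = 24, ST = 26, PT = 10, by the inverse law of cosines:
  cos(∠PST) = (SP² + ST² - PT²) / (2·SP·ST)
  ∠PST = 22.62°

Step 8: From TP = 10, TS = 26, PS = 24, by the inverse law of cosines:
  cos(∠PTS) = (TP² + TS² - PS²) / (2·TP·TS)
  ∠PTS = 67.38°

Step 9: From XP = 31.02, XS = 9, PS = 24, by the inverse law of cosines:
  cos(∠PXS) = (XP² + XS² - PS²) / (2·XP·XS)
  ∠PXS = 33.16°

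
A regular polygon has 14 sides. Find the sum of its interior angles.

The sum of interior angles of an n-sided polygon is (n - 2) * 180.
For n = 14: (14 - 2) * 180 = 12 * 180 = 2160 degrees.

2160 degrees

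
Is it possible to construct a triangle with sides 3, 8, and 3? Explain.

The longest side is 8. The other two sides sum to 3 + 3 = 6.
Since 6 ≤ 8, the two shorter sides cannot reach around to close the triangle.

No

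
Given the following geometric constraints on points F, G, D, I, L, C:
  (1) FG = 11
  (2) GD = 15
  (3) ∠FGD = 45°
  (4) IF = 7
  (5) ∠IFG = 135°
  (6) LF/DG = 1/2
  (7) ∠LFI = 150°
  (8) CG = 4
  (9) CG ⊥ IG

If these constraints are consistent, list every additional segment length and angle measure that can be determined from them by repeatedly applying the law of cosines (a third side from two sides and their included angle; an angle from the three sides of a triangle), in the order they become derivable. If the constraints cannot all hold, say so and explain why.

The constraints are consistent. Derivable facts, in order:
After 1 step:
- FD ≈ 10.61
- GI ≈ 16.7
- IL ≈ 14.01
After 2 steps:
- IC ≈ 17.17
- ∠DFG = 87.88°
- ∠FDG = 47.12°
- ∠FGI = 17.24°
- ∠FIG = 27.76°
- ∠FIL = 15.53°
- ∠FLI = 14.47°
After 3 steps:
- ∠CIG = 13.47°
- ∠GCI = 76.53°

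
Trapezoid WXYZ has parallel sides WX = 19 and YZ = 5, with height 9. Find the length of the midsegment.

The midsegment (median) of a trapezoid connects the midpoints of the non-parallel sides.
Its length is the average of the two bases: (19 + 5) / 2 = 12.

12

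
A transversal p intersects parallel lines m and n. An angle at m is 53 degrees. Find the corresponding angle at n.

When a transversal crosses parallel lines, angles in the same position at each intersection are called corresponding angles.
These are always equal, so the answer is 53 degrees.

53 degrees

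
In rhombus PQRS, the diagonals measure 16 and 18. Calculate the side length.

Half-diagonals are 8 and 9. side = sqrt(8^2 + 9^2) = sqrt(145)

sqrt(145)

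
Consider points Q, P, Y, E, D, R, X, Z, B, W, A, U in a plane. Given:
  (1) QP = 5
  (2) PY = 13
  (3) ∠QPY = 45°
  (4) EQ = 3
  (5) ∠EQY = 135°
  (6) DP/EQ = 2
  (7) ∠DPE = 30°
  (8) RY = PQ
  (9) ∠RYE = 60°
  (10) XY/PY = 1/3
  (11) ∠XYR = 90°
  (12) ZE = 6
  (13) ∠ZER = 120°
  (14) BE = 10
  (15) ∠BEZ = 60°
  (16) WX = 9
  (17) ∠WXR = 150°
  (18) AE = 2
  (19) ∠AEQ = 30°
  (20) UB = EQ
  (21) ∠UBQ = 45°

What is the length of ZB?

Step 1: By the law of cosines on triangle ZEB: ZB² = 6² + 10² − 2·6·10·cos(60°) = 76, so ZB = 2·√19.

Therefore, the length of ZB = 2·√19.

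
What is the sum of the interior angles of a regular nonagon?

The sum of interior angles of an n-sided polygon is (n - 2) * 180.
For n = 9: (9 - 2) * 180 = 7 * 180 = 1260 degrees.

1260 degrees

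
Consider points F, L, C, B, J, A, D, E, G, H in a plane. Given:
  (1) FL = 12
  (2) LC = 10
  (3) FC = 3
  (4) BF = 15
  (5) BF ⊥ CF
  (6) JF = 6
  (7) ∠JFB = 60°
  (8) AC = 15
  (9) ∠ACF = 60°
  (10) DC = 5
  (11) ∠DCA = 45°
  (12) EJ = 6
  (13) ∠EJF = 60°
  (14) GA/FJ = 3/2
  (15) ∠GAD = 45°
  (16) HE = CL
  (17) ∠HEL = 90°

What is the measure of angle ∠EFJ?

Step 1: By the law of cosines on triangle FJE: FE² = 6² + 6² − 2·6·6·cos(60°) = 36, so FE = 6.
Step 2: By the inverse law of cosines on triangle EFJ: cos(∠EFJ) = (6² + 6² − 6²) / (2·6·6) = 36/72 = 0.5, so ∠EFJ = 60°.

Therefore, the measure of angle ∠EFJ = 60°.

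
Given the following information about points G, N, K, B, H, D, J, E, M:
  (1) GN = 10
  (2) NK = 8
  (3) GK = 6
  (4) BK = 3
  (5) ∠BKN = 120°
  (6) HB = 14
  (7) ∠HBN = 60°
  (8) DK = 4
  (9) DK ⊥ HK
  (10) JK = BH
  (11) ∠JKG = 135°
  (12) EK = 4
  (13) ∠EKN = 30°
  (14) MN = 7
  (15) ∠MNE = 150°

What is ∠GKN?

Step 1: By the inverse law of cosines on triangle GKN: cos(∠GKN) = (6² + 8² − 10²) / (2·6·8) = 0/96 = 0, so ∠GKN = 90°.

Therefore, the measure of angle ∠GKN = 90°.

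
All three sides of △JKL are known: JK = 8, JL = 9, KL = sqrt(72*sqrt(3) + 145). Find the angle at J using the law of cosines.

By the inverse law of cosines: cos(J) = (JK² + JL² - KL²) / (2 × JK × JL)
cos(J) = (8² + 9² - (sqrt(72*sqrt(3) + 145))²) / (2 × 8 × 9)
cos(J) = (64 + 81 - (72*sqrt(3) + 145)) / 144
cos(J) = -sqrt(3)/2
J = arccos(-sqrt(3)/2) = 150°

150°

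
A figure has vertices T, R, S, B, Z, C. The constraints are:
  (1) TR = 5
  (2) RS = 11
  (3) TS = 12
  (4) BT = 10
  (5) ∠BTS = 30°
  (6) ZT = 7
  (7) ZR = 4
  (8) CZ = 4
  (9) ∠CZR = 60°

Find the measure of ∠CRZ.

Step 1: By the law of cosines on triangle RZC: RC² = 4² + 4² − 2·4·4·cos(60°) = 16, so RC = 4.
Step 2: By the inverse law of cosines on triangle CRZ: cos(∠CRZ) = (4² + 4² − 4²) / (2·4·4) = 16/32 = 0.5, so ∠CRZ = 60°.

Therefore, the measure of angle ∠CRZ = 60°.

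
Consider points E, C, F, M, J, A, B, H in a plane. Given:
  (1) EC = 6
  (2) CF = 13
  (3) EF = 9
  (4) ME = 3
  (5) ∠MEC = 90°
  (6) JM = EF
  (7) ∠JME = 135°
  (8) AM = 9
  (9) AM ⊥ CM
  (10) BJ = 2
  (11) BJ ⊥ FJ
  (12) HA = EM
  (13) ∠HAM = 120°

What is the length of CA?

Step 1: By the law of cosines on triangle CEM: CM² = 6² + 3² − 2·6·3·cos(90°) = 45, so CM = 3·√5.
Step 2: By the law of cosines on triangle CMA: CA² = (3·√5)² + 9² − 2·3·√5·9·cos(90°) = 126, so CA = 3·√14.

Therefore, the length of CA = 3·√14.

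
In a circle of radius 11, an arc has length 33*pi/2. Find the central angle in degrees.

Arc length L = 2πr × θ/360, so θ = 360L / (2πr).
θ = 360 × 33*pi/2 / (2π × 11)
θ = 270°
θ = 270°

270°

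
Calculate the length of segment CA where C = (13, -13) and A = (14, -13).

The horizontal distance is |14 - 13| = 1 and the vertical distance is |-13 - -13| = 0.
By the Pythagorean theorem, d = sqrt(1^2 + 0^2) = sqrt(1) = 1.

1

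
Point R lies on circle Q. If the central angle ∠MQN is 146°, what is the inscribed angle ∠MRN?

By the inscribed angle theorem, the inscribed angle is half the central angle.
Inscribed angle = 146° / 2 = 73°

73°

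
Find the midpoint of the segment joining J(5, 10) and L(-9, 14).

The midpoint is the average of the coordinates:
x: (5 + -9)/2 = -2
y: (10 + 14)/2 = 12
Midpoint = (-2, 12)

(-2, 12)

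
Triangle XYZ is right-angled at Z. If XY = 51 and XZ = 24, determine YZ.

By the Pythagorean theorem: YZ^2 = XY^2 - XZ^2
YZ^2 = 51^2 - 24^2 = 2601 - 576 = 2025
YZ = sqrt(2025) = 45

45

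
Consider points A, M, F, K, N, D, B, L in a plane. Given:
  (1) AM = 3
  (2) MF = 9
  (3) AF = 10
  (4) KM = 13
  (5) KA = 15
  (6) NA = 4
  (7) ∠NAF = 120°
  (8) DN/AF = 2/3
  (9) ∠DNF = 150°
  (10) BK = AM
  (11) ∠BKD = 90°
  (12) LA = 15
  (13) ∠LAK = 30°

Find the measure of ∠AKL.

Step 1: By the law of cosines on triangle KAL: KL² = 15² + 15² − 2·15·15·cos(30°) = 60.29, so KL ≈ 7.76.
Step 2: By the inverse law of cosines on triangle AKL: cos(∠AKL) = (15² + 7.76² − 15²) / (2·15·7.76) = 60.29/232.94 = 0.2588, so ∠AKL = 75°.

Therefore, the measure of angle ∠AKL = 75°.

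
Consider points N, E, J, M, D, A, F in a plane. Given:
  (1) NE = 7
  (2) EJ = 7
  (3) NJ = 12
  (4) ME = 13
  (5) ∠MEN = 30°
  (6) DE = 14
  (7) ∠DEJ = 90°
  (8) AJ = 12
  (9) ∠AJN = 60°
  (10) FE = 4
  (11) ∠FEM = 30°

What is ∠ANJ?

Step 1: By the law of cosines on triangle NJA: NA² = 12² + 12² − 2·12·12·cos(60°) = 144, so NA = 12.
Step 2: By the inverse law of cosines on triangle ANJ: cos(∠ANJ) = (12² + 12² − 12²) / (2·12·12) = 144/288 = 0.5, so ∠ANJ = 60°.

Therefore, the measure of angle ∠ANJ = 60°.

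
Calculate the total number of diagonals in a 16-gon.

Total line segments between 16 vertices = C(16,2) = 120.
Subtract the 16 sides: 120 - 16 = 104 diagonals.

104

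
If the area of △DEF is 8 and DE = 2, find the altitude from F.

height = 2 * 8 / 2 = 8

8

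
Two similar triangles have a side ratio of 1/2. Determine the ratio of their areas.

The ratio of areas of similar triangles equals the square of the side ratio.
Side ratio = 1:2
Area ratio = (1/2)^2 = 1/4 = 1:4

1:4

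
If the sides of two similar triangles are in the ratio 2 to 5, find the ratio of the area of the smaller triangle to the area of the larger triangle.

Area scales with the square of linear dimensions. If every length is multiplied by 2/5, then the area is multiplied by (2/5)^2 = 4/25.
The area ratio is 4:25.

4:25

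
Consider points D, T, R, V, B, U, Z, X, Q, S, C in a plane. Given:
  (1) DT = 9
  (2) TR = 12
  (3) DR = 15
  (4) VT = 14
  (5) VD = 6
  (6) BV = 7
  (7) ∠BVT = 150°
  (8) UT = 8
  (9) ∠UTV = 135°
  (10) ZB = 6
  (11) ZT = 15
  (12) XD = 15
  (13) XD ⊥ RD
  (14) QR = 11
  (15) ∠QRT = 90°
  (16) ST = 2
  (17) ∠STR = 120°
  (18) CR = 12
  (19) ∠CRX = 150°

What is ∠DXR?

Step 1: By the law of cosines on triangle XDR: XR² = 15² + 15² − 2·15·15·cos(90°) = 450, so XR = 15·√2.
Step 2: By the inverse law of cosines on triangle DXR: cos(∠DXR) = (15² + (15·√2)² − 15²) / (2·15·15·√2) = 450/636.4 = 0.7071, so ∠DXR = 45°.

Therefore, the measure of angle ∠DXR = 45°.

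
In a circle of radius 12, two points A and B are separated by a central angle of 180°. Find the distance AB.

Chord length = 2r sin(θ/2)
= 2 × 12 × sin(180°/2)
= 2 × 12 × sin(90°)
= 24

24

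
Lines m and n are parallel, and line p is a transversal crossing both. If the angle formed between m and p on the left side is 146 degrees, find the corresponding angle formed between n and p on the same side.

Corresponding angles are equal: 146 degrees.

146 degrees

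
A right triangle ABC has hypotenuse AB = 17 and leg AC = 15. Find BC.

By the Pythagorean theorem: BC^2 = AB^2 - AC^2
BC^2 = 17^2 - 15^2 = 289 - 225 = 64
BC = sqrt(64) = 8

8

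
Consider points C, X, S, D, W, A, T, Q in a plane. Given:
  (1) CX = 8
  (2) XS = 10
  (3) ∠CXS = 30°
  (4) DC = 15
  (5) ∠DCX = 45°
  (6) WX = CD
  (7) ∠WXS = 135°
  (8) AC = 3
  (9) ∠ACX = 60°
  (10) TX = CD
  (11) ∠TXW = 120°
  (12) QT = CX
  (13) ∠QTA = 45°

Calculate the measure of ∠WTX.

From the given relations: TX = CD = 15; WX = CD = 15.
Step 1: By the law of cosines on triangle TXW: TW² = 15² + 15² − 2·15·15·cos(120°) = 675, so TW = 15·√3.
Step 2: By the inverse law of cosines on triangle WTX: cos(∠WTX) = ((15·√3)² + 15² − 15²) / (2·15·√3·15) = 675/779.42 = 0.866, so ∠WTX = 30°.

Therefore, the measure of angle ∠WTX = 30°.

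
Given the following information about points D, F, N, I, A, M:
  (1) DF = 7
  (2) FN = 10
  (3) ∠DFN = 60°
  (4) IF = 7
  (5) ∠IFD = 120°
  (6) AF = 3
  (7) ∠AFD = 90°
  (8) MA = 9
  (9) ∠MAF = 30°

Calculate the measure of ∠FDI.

Step 1: By the law of cosines on triangle DFI: DI² = 7² + 7² − 2·7·7·cos(120°) = 147, so DI = 7·√3.
Step 2: By the inverse law of cosines on triangle FDI: cos(∠FDI) = (7² + (7·√3)² − 7²) / (2·7·7·√3) = 147/169.74 = 0.866, so ∠FDI = 30°.

Therefore, the measure of angle ∠FDI = 30°.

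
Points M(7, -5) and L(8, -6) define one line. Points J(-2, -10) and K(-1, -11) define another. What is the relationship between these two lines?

Slope of line 1: m1 = (-6 - -5)/(8 - 7) = -1/1 = -1
Slope of line 2: m2 = (-11 - -10)/(-1 - -2) = -1/1 = -1
m1 = m2, so the lines are parallel.

Parallel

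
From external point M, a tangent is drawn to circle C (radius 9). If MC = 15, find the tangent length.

tangent = √(d² - r²) = √(15² - 9²) = √(225 - 81) = √144 = 12

12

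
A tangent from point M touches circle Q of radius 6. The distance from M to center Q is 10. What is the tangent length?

tangent = √(d² - r²) = √(10² - 6²) = √(100 - 36) = √64 = 8

8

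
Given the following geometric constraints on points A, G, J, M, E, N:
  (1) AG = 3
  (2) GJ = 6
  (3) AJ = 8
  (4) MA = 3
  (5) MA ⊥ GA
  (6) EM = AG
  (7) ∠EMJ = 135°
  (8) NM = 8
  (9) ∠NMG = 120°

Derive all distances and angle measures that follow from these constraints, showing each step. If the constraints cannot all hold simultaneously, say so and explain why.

The constraints are consistent.

From the given relations:
  EM = AG = 3

Step 1: From GA = 3, AM = 3, and ∠GAM = 90°, by the law of cosines:
  GM² = GA² + AM² - 2·GA·AM·cos(90°) = 9 + 9 - 0 = 18
  GM = 3·√2

Step 2: From AG = 3, AJ = 8, GJ = 6, by the inverse law of cosines:
  cos(∠GAJ) = (AG² + AJ² - GJ²) / (2·AG·AJ)
  ∠GAJ = 39.57°

Step 3: From GA = 3, GJ = 6, AJ = 8, by the inverse law of cosines:
  cos(∠AGJ) = (GA² + GJ² - AJ²) / (2·GA·GJ)
  ∠AGJ = 121.86°

Step 4: From JA = 8, JG = 6, AG = 3, by the inverse law of cosines:
  cos(∠AJG) = (JA² + JG² - AG²) / (2·JA·JG)
  ∠AJG = 18.57°

Step 5: From GM = 3·√2, MN = 8, and ∠GMN = 120°, by the law of cosines:
  GN² = GM² + MN² - 2·GM·MN·cos(120°) = 18 + 64 + 33.94 = 115.9
  GN ≈ 10.77

Step 6: From GA = 3, GM = 3·√2, AM = 3, by the inverse law of cosines:
  cos(∠AGM) = (GA² + GM² - AM²) / (2·GA·GM)
  ∠AGM = 45°

Step 7: From MA = 3, MG = 3·√2, AG = 3, by the inverse law of cosines:
  cos(∠AMG) = (MA² + MG² - AG²) / (2·MA·MG)
  ∠AMG = 45°

Step 8: From GM = 3·√2, GN = 10.77, MN = 8, by the inverse law of cosines:
  cos(∠MGN) = (GM² + GN² - MN²) / (2·GM·GN)
  ∠MGN = 40.05°

Step 9: From NG = 10.77, NM = 8, GM = 3·√2, by the inverse law of cosines:
  cos(∠GNM) = (NG² + NM² - GM²) / (2·NG·NM)
  ∠GNM = 19.95°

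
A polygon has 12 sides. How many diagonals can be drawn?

The number of diagonals in an n-gon is n(n - 3)/2.
For n = 12: 12(12 - 3)/2 = 12 × 9 / 2 = 54.

54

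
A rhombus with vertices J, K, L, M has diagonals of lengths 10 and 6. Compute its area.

Area = (10 * 6) / 2 = 60 / 2 = 30

30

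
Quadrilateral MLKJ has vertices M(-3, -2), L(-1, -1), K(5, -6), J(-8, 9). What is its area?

Using the Shoelace formula for a quadrilateral (vertices in order):
Area = (1/2)|sum of (x_i * y_(i+1) - x_(i+1) * y_i)|
Terms: (-3*-1 - -1*-2) = 1, (-1*-6 - 5*-1) = 11, (5*9 - -8*-6) = -3, (-8*-2 - -3*9) = 43
Sum = 52
Area = (1/2)(52) = 26

26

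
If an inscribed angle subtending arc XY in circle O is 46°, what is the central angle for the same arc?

The inscribed angle theorem states that a central angle is always twice any inscribed angle that subtends the same arc.
Since the inscribed angle is 46°, the central angle = 2 × 46° = 92°.

92°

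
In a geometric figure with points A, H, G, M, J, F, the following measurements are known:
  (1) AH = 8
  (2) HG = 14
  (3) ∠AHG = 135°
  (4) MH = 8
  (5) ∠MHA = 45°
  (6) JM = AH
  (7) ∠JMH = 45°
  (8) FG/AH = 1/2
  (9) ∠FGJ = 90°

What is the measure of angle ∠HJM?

From the given relations: JM = AH = 8.
Step 1: By the law of cosines on triangle JMH: JH² = 8² + 8² − 2·8·8·cos(45°) = 37.49, so JH ≈ 6.12.
Step 2: By the inverse law of cosines on triangle HJM: cos(∠HJM) = (6.12² + 8² − 8²) / (2·6.12·8) = 37.49/97.97 = 0.3827, so ∠HJM = 67.5°.

Therefore, the measure of angle ∠HJM = 67.5°.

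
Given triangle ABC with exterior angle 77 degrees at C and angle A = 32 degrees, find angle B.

The exterior angle theorem states that an exterior angle equals the sum of the two non-adjacent interior angles.
So 77 = 32 + angle B, which gives angle B = 77 - 32 = 45 degrees.

45 degrees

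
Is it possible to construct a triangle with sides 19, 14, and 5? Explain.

Check the triangle inequality: 14 + 5 = 19 ≤ 19.
Since the sum of two sides does not exceed the third, no triangle can be formed.

No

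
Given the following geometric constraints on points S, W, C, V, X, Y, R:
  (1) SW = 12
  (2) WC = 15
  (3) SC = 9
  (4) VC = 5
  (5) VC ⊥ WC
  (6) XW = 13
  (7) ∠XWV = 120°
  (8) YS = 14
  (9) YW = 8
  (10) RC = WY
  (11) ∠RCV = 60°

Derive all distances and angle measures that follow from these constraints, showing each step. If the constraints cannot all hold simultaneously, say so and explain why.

The constraints are consistent.

From the given relations:
  RC = WY = 8

Step 1: From WC = 15, CV = 5, and ∠WCV = 90°, by the law of cosines:
  WV² = WC² + CV² - 2·WC·CV·cos(90°) = 225 + 25 - 0 = 250
  WV = 5·√10

Step 2: From VC = 5, CR = 8, and ∠VCR = 60°, by the law of cosines:
  VR² = VC² + CR² - 2·VC·CR·cos(60°) = 25 + 64 - 40 = 49
  VR = 7

Step 3: From SC = 9, SW = 12, CW = 15, by the inverse law of cosines:
  cos(∠CSW) = (SC² + SW² - CW²) / (2·SC·SW)
  ∠CSW = 90°

Step 4: From SW = 12, SY = 14, WY = 8, by the inverse law of cosines:
  cos(∠WSY) = (SW² + SY² - WY²) / (2·SW·SY)
  ∠WSY = 34.77°

Step 5: From WC = 15, WS = 12, CS = 9, by the inverse law of cosines:
  cos(∠CWS) = (WC² + WS² - CS²) / (2·WC·WS)
  ∠CWS = 36.87°

Step 6: From WS = 12, WY = 8, SY = 14, by the inverse law of cosines:
  cos(∠SWY) = (WS² + WY² - SY²) / (2·WS·WY)
  ∠SWY = 86.42°

Step 7: From CS = 9, CW = 15, SW = 12, by the inverse law of cosines:
  cos(∠SCW) = (CS² + CW² - SW²) / (2·CS·CW)
  ∠SCW = 53.13°

Step 8: From YS = 14, YW = 8, SW = 12, by the inverse law of cosines:
  cos(∠SYW) = (YS² + YW² - SW²) / (2·YS·YW)
  ∠SYW = 58.81°

Step 9: From VW = 5·√10, WX = 13, and ∠VWX = 120°, by the law of cosines:
  VX² = VW² + WX² - 2·VW·WX·cos(120°) = 250 + 169 + 205.5 = 624.5
  VX ≈ 24.99

Step 10: From WC = 15, WV = 5·√10, CV = 5, by the inverse law of cosines:
  cos(∠CWV) = (WC² + WV² - CV²) / (2·WC·WV)
  ∠CWV = 18.43°

Step 11: From VC = 5, VR = 7, CR = 8, by the inverse law of cosines:
  cos(∠CVR) = (VC² + VR² - CR²) / (2·VC·VR)
  ∠CVR = 81.79°

Step 12: From VC = 5, VW = 5·√10, CW = 15, by the inverse law of cosines:
  cos(∠CVW) = (VC² + VW² - CW²) / (2·VC·VW)
  ∠CVW = 71.57°

Step 13: From RC = 8, RV = 7, CV = 5, by the inverse law of cosines:
  cos(∠CRV) = (RC² + RV² - CV²) / (2·RC·RV)
  ∠CRV = 38.21°

Step 14: From VW = 5·√10, VX = 24.99, WX = 13, by the inverse law of cosines:
  cos(∠WVX) = (VW² + VX² - WX²) / (2·VW·VX)
  ∠WVX = 26.78°

Step 15: From XV = 24.99, XW = 13, VW = 5·√10, by the inverse law of cosines:
  cos(∠VXW) = (XV² + XW² - VW²) / (2·XV·XW)
  ∠VXW = 33.22°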